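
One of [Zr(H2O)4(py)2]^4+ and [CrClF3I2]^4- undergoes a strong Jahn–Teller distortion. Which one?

[CrClF3I2]^4-

[Zr(H2O)4(py)2]^4+: Water is neutral; pyridine is neutral; balancing the +4 overall charge requires Zr(IV). Group 4 minus oxidation state 4 gives a d⁰ configuration. The d⁰ configuration leaves the e_g set evenly filled (or empty) — no strong Jahn–Teller driving force.
[CrClF3I2]^4-: Summing ligand charges against the −4 overall charge gives an oxidation state of +2 for chromium. Chromium is a group-6 element; Cr(II) is therefore d⁴. Chloride, fluoride, and iodide are weak-field ligands for a first-row metal, so the complex is high-spin. The t₂g³e_g¹ (high-spin) configuration has an unevenly filled e_g set; the Jahn–Teller theorem predicts a tetragonal distortion (typically axial elongation) to lift the degeneracy.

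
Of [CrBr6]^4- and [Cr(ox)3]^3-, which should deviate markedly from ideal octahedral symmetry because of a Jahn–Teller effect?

[CrBr6]^4-

[CrBr6]^4-: Each bromide is −1; balancing the −4 overall charge requires Cr(II). Chromium is a group-6 element; Cr(II) is therefore d⁴. Bromide is a weak-field ligand for a first-row metal, so the complex is high-spin. The t₂g³e_g¹ (high-spin) configuration has an unevenly filled e_g set; the Jahn–Teller theorem predicts a tetragonal distortion (typically axial elongation) to lift the degeneracy.
[Cr(ox)3]^3-: Each oxalate is −2; balancing the −3 overall charge requires Cr(III). Group 6 minus oxidation state 3 gives a d³ configuration. The d³ configuration leaves the e_g set evenly filled (or empty) — no strong Jahn–Teller driving force.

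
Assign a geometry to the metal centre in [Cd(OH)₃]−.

trigonal planar

Each hydroxide is −1; balancing the −1 overall charge requires Cd(II).
Cadmium is a group-12 element; Cd(II) is therefore d¹⁰.
Coordination number: 3.
Three ligands around a d¹⁰ centre minimise repulsion in a trigonal-planar arrangement.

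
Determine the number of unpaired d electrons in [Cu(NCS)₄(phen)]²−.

Summing ligand charges against the −2 overall charge gives an oxidation state of +2 for copper.
Cu sits in group 11, so the d-electron count is 11 − 2 = 9.
Counting donor atoms: 4×isothiocyanate (monodentate) → 4 donors; 1×1,10-phenanthroline (bidentate) → 2 donors. Coordination number = 6.
In an octahedral field the d⁹ configuration is t₂g⁶e_g³ (only one arrangement possible), giving 1 unpaired electron.

1 unpaired electron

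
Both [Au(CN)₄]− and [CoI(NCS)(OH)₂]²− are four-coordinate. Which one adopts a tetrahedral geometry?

[CoI(NCS)(OH)₂]²−

For [Au(CN)₄]−: Each cyanide is −1; balancing the −1 overall charge requires Au(III). Gold is a group-11 element; Au(III) is therefore d⁸. A 5d d⁸ ion has a large crystal-field splitting; square planar leaves the high-energy d_{x²−y²} orbital empty and maximises CFSE. → square planar.
For [CoI(NCS)(OH)₂]²−: Each iodide is −1; each isothiocyanate is −1; each hydroxide is −1; balancing the −2 overall charge requires Co(II). Co sits in group 9, so the d-electron count is 9 − 2 = 7. For a high-spin 3d d⁷ ion with weak-field ligands the small Δₜ gives little square-planar CFSE advantage, so four ligands adopt the sterically favoured tetrahedral geometry. → tetrahedral.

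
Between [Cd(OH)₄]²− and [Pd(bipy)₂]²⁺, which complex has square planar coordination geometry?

For [Cd(OH)₄]²−: Summing ligand charges against the −2 overall charge gives an oxidation state of +2 for cadmium. Cadmium is a group-12 element; Cd(II) is therefore d¹⁰. A d¹⁰ ion has no crystal-field stabilisation preference between square planar and tetrahedral, so four ligands adopt the sterically favoured tetrahedral geometry. → tetrahedral.
For [Pd(bipy)₂]²⁺: Ligand charges: 2,2′-bipyridine is neutral. With an overall charge of +2 the palladium centre must be in the +2 oxidation state. Pd sits in group 10, so the d-electron count is 10 − 2 = 8. A 4d d⁸ ion has a large crystal-field splitting; square planar leaves the high-energy d_{x²−y²} orbital empty and maximises CFSE. → square planar.

[Pd(bipy)₂]²⁺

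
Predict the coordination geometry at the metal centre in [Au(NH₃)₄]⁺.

tetrahedral

Summing ligand charges against the +1 overall charge gives an oxidation state of +1 for gold.
Au sits in group 11, so the d-electron count is 11 − 1 = 10.
Coordination number: 4.
A d¹⁰ ion has no crystal-field stabilisation preference between square planar and tetrahedral, so four ligands adopt the sterically favoured tetrahedral geometry.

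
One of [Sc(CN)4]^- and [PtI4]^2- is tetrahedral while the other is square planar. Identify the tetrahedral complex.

For [Sc(CN)4]^-: Summing ligand charges against the −1 overall charge gives an oxidation state of +3 for scandium. Sc sits in group 3, so the d-electron count is 3 − 3 = 0. A d⁰ ion has no crystal-field stabilisation preference between square planar and tetrahedral, so four ligands adopt the sterically favoured tetrahedral geometry. → tetrahedral.
For [PtI4]^2-: Each iodide is −1; balancing the −2 overall charge requires Pt(II). Group 10 minus oxidation state 2 gives a d⁸ configuration. A 5d d⁸ ion has a large crystal-field splitting; square planar leaves the high-energy d_{x²−y²} orbital empty and maximises CFSE. → square planar.

[Sc(CN)4]^-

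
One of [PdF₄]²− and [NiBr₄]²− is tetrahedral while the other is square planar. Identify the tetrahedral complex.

For [PdF₄]²−: Summing ligand charges against the −2 overall charge gives an oxidation state of +2 for palladium. Group 10 minus oxidation state 2 gives a d⁸ configuration. A 4d d⁸ ion has a large crystal-field splitting; square planar leaves the high-energy d_{x²−y²} orbital empty and maximises CFSE. → square planar.
For [NiBr₄]²−: Summing ligand charges against the −2 overall charge gives an oxidation state of +2 for nickel. Ni sits in group 10, so the d-electron count is 10 − 2 = 8. Bromide is a weak-field ligand. With weak-field ligands the CFSE gain from square planar is small, so a 3d d⁸ ion takes the sterically preferred tetrahedral geometry. → tetrahedral.

[NiBr₄]²−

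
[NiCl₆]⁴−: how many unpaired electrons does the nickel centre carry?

Each chloride is −1; balancing the −4 overall charge requires Ni(II).
Ni sits in group 10, so the d-electron count is 10 − 2 = 8.
In an octahedral field the d⁸ configuration is t₂g⁶e_g² (only one arrangement possible), giving 2 unpaired electrons.

2 unpaired electrons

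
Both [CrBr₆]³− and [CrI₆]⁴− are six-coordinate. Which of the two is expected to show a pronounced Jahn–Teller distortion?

[CrI₆]⁴−

[CrBr₆]³−: Each bromide is −1; balancing the −3 overall charge requires Cr(III). Group 6 minus oxidation state 3 gives a d³ configuration. The d³ configuration leaves the e_g set evenly filled (or empty) — no strong Jahn–Teller driving force.
[CrI₆]⁴−: Summing ligand charges against the −4 overall charge gives an oxidation state of +2 for chromium. Group 6 minus oxidation state 2 gives a d⁴ configuration. Iodide is a weak-field ligand for a first-row metal, so the complex is high-spin. The t₂g³e_g¹ (high-spin) configuration has an unevenly filled e_g set; the Jahn–Teller theorem predicts a tetragonal distortion (typically axial elongation) to lift the degeneracy.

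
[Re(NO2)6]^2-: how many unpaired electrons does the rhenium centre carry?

3 unpaired electrons

Summing ligand charges against the −2 overall charge gives an oxidation state of +4 for rhenium.
Rhenium is a group-7 element; Re(IV) is therefore d³.
In an octahedral field the d³ configuration is t₂g³e_g⁰ (only one arrangement possible), giving 3 unpaired electrons.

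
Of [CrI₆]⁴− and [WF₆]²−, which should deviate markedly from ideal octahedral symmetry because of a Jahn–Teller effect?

[CrI₆]⁴−

[CrI₆]⁴−: Summing ligand charges against the −4 overall charge gives an oxidation state of +2 for chromium. Group 6 minus oxidation state 2 gives a d⁴ configuration. Iodide is a weak-field ligand for a first-row metal, so the complex is high-spin. The t₂g³e_g¹ (high-spin) configuration has an unevenly filled e_g set; the Jahn–Teller theorem predicts a tetragonal distortion (typically axial elongation) to lift the degeneracy.
[WF₆]²−: Ligand charges: each fluoride is −1. With an overall charge of −2 the tungsten centre must be in the +4 oxidation state. W sits in group 6, so the d-electron count is 6 − 4 = 2. The d² configuration leaves the e_g set evenly filled (or empty) — no strong Jahn–Teller driving force.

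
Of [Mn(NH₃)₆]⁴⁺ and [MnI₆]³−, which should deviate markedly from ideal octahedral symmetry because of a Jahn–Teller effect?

[MnI₆]³−

[Mn(NH₃)₆]⁴⁺: Summing ligand charges against the +4 overall charge gives an oxidation state of +4 for manganese. Group 7 minus oxidation state 4 gives a d³ configuration. The d³ configuration leaves the e_g set evenly filled (or empty) — no strong Jahn–Teller driving force.
[MnI₆]³−: Summing ligand charges against the −3 overall charge gives an oxidation state of +3 for manganese. Manganese is a group-7 element; Mn(III) is therefore d⁴. Iodide is a weak-field ligand for a first-row metal, so the complex is high-spin. The t₂g³e_g¹ (high-spin) configuration has an unevenly filled e_g set; the Jahn–Teller theorem predicts a tetragonal distortion (typically axial elongation) to lift the degeneracy.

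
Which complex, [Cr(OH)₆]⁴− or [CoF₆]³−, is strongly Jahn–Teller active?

[Cr(OH)₆]⁴−

[Cr(OH)₆]⁴−: Each hydroxide is −1; balancing the −4 overall charge requires Cr(II). Chromium is a group-6 element; Cr(II) is therefore d⁴. Hydroxide is a weak-field ligand for a first-row metal, so the complex is high-spin. The t₂g³e_g¹ (high-spin) configuration has an unevenly filled e_g set; the Jahn–Teller theorem predicts a tetragonal distortion (typically axial elongation) to lift the degeneracy.
[CoF₆]³−: Ligand charges: each fluoride is −1. With an overall charge of −3 the cobalt centre must be in the +3 oxidation state. Cobalt is a group-9 element; Co(III) is therefore d⁶. Fluoride is the one ligand weak enough to leave Co(III) high-spin — [CoF₆]³⁻ is the classic exception. The d⁶ configuration leaves the e_g set evenly filled (or empty) — no strong Jahn–Teller driving force.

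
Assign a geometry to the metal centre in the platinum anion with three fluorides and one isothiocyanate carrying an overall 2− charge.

square planar

Each fluoride is −1; each isothiocyanate is −1; balancing the −2 overall charge requires Pt(II).
Platinum is a group-10 element; Pt(II) is therefore d⁸.
With 4 monodentate ligands the coordination number is 4.
A 5d d⁸ ion has a large crystal-field splitting; square planar leaves the high-energy d_{x²−y²} orbital empty and maximises CFSE.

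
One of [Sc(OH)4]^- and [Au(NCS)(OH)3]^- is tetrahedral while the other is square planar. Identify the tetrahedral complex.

[Sc(OH)4]^-

For [Sc(OH)4]^-: Summing ligand charges against the −1 overall charge gives an oxidation state of +3 for scandium. Sc sits in group 3, so the d-electron count is 3 − 3 = 0. A d⁰ ion has no crystal-field stabilisation preference between square planar and tetrahedral, so four ligands adopt the sterically favoured tetrahedral geometry. → tetrahedral.
For [Au(NCS)(OH)3]^-: Ligand charges: each isothiocyanate is −1; each hydroxide is −1. With an overall charge of −1 the gold centre must be in the +3 oxidation state. Gold is a group-11 element; Au(III) is therefore d⁸. A 5d d⁸ ion has a large crystal-field splitting; square planar leaves the high-energy d_{x²−y²} orbital empty and maximises CFSE. → square planar.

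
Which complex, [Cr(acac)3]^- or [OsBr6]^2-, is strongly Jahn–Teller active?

[Cr(acac)3]^-

[Cr(acac)3]^-: Each acetylacetonate is −1; balancing the −1 overall charge requires Cr(II). Chromium is a group-6 element; Cr(II) is therefore d⁴. Acetylacetonate is a weak-field ligand for a first-row metal, so the complex is high-spin. The t₂g³e_g¹ (high-spin) configuration has an unevenly filled e_g set; the Jahn–Teller theorem predicts a tetragonal distortion (typically axial elongation) to lift the degeneracy.
[OsBr6]^2-: Ligand charges: each bromide is −1. With an overall charge of −2 the osmium centre must be in the +4 oxidation state. Group 8 minus oxidation state 4 gives a d⁴ configuration. A 5d ion has a large Δₒ and is invariably low-spin. The d⁴ configuration leaves the e_g set evenly filled (or empty) — no strong Jahn–Teller driving force.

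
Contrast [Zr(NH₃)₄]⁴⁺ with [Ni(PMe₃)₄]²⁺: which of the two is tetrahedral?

[Zr(NH₃)₄]⁴⁺

For [Zr(NH₃)₄]⁴⁺: Ammonia is neutral; balancing the +4 overall charge requires Zr(IV). Zr sits in group 4, so the d-electron count is 4 − 4 = 0. A d⁰ ion has no crystal-field stabilisation preference between square planar and tetrahedral, so four ligands adopt the sterically favoured tetrahedral geometry. → tetrahedral.
For [Ni(PMe₃)₄]²⁺: Ligand charges: trimethylphosphine is neutral. With an overall charge of +2 the nickel centre must be in the +2 oxidation state. Nickel is a group-10 element; Ni(II) is therefore d⁸. Trimethylphosphine is a strong-field ligand (high in the spectrochemical series). A 3d d⁸ ion with strong-field ligands gains enough CFSE to favour square planar over tetrahedral. → square planar.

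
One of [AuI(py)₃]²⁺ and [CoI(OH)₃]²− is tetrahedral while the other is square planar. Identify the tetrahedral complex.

[CoI(OH)₃]²−

For [AuI(py)₃]²⁺: Ligand charges: each iodide is −1; pyridine is neutral. With an overall charge of +2 the gold centre must be in the +3 oxidation state. Group 11 minus oxidation state 3 gives a d⁸ configuration. A 5d d⁸ ion has a large crystal-field splitting; square planar leaves the high-energy d_{x²−y²} orbital empty and maximises CFSE. → square planar.
For [CoI(OH)₃]²−: Each iodide is −1; each hydroxide is −1; balancing the −2 overall charge requires Co(II). Group 9 minus oxidation state 2 gives a d⁷ configuration. For a high-spin 3d d⁷ ion with weak-field ligands the small Δₜ gives little square-planar CFSE advantage, so four ligands adopt the sterically favoured tetrahedral geometry. → tetrahedral.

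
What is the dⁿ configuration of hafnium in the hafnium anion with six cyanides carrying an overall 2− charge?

Ligand charges: each cyanide is −1. With an overall charge of −2 the hafnium centre must be in the +4 oxidation state.
Hafnium is a group-4 element; Hf(IV) is therefore d⁰.

d⁰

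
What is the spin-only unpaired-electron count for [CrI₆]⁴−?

4 unpaired electrons

Each iodide is −1; balancing the −4 overall charge requires Cr(II).
Chromium is a group-6 element; Cr(II) is therefore d⁴.
The spin state decides the count: Iodide is a weak-field ligand for a first-row metal, so the complex is high-spin.
An octahedral high-spin d⁴ ion is t₂g³e_g¹, giving 4 unpaired electrons.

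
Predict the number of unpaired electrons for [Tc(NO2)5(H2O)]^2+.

0 unpaired electrons

Each nitro (N-bound nitrite) is −1; water is neutral; balancing the +2 overall charge requires Tc(VII).
Technetium is a group-7 element; Tc(VII) is therefore d⁰.
In an octahedral field the d⁰ configuration is t₂g⁰e_g⁰, giving 0 unpaired electrons.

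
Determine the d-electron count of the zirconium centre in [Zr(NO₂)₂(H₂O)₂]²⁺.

Ligand charges: each nitro (N-bound nitrite) is −1; water is neutral. With an overall charge of +2 the zirconium centre must be in the +4 oxidation state.
Zirconium is a group-4 element; Zr(IV) is therefore d⁰.

d0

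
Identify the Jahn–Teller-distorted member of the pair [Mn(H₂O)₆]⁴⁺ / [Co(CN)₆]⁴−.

[Mn(H₂O)₆]⁴⁺: Summing ligand charges against the +4 overall charge gives an oxidation state of +4 for manganese. Group 7 minus oxidation state 4 gives a d³ configuration. The d³ configuration leaves the e_g set evenly filled (or empty) — no strong Jahn–Teller driving force.
[Co(CN)₆]⁴−: Each cyanide is −1; balancing the −4 overall charge requires Co(II). Cobalt is a group-9 element; Co(II) is therefore d⁷. Cyanide is a strong-field ligand (high in the spectrochemical series) for a first-row metal, so the complex is low-spin. The t₂g⁶e_g¹ (low-spin) configuration has an unevenly filled e_g set; the Jahn–Teller theorem predicts a tetragonal distortion (typically axial elongation) to lift the degeneracy.

[Co(CN)₆]⁴−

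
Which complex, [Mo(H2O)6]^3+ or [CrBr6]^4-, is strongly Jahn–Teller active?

[CrBr6]^4-

[Mo(H2O)6]^3+: Ligand charges: water is neutral. With an overall charge of +3 the molybdenum centre must be in the +3 oxidation state. Group 6 minus oxidation state 3 gives a d³ configuration. The d³ configuration leaves the e_g set evenly filled (or empty) — no strong Jahn–Teller driving force.
[CrBr6]^4-: Summing ligand charges against the −4 overall charge gives an oxidation state of +2 for chromium. Cr sits in group 6, so the d-electron count is 6 − 2 = 4. Bromide is a weak-field ligand for a first-row metal, so the complex is high-spin. The t₂g³e_g¹ (high-spin) configuration has an unevenly filled e_g set; the Jahn–Teller theorem predicts a tetragonal distortion (typically axial elongation) to lift the degeneracy.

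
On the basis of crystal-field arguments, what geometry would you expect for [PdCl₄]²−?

square planar

Summing ligand charges against the −2 overall charge gives an oxidation state of +2 for palladium.
Pd sits in group 10, so the d-electron count is 10 − 2 = 8.
With 4 monodentate ligands the coordination number is 4.
A 4d d⁸ ion has a large crystal-field splitting; square planar leaves the high-energy d_{x²−y²} orbital empty and maximises CFSE.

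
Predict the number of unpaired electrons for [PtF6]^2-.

0 unpaired electrons

Ligand charges: each fluoride is −1. With an overall charge of −2 the platinum centre must be in the +4 oxidation state.
Pt sits in group 10, so the d-electron count is 10 − 4 = 6.
The spin state decides the count: a 5d ion has a large Δₒ and is invariably low-spin.
An octahedral low-spin d⁶ ion is t₂g⁶e_g⁰, giving 0 unpaired electrons.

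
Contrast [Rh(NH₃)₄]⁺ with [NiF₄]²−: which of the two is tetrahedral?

For [Rh(NH₃)₄]⁺: Ligand charges: ammonia is neutral. With an overall charge of +1 the rhodium centre must be in the +1 oxidation state. Group 9 minus oxidation state 1 gives a d⁸ configuration. A 4d d⁸ ion has a large crystal-field splitting; square planar leaves the high-energy d_{x²−y²} orbital empty and maximises CFSE. → square planar.
For [NiF₄]²−: Each fluoride is −1; balancing the −2 overall charge requires Ni(II). Nickel is a group-10 element; Ni(II) is therefore d⁸. Fluoride is a weak-field ligand. With weak-field ligands the CFSE gain from square planar is small, so a 3d d⁸ ion takes the sterically preferred tetrahedral geometry. → tetrahedral.

[NiF₄]²−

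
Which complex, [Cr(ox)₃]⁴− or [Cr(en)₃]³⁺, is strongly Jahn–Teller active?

[Cr(ox)₃]⁴−: Each oxalate is −2; balancing the −4 overall charge requires Cr(II). Chromium is a group-6 element; Cr(II) is therefore d⁴. Oxalate is a weak-field ligand for a first-row metal, so the complex is high-spin. The t₂g³e_g¹ (high-spin) configuration has an unevenly filled e_g set; the Jahn–Teller theorem predicts a tetragonal distortion (typically axial elongation) to lift the degeneracy.
[Cr(en)₃]³⁺: Summing ligand charges against the +3 overall charge gives an oxidation state of +3 for chromium. Chromium is a group-6 element; Cr(III) is therefore d³. The d³ configuration leaves the e_g set evenly filled (or empty) — no strong Jahn–Teller driving force.

[Cr(ox)₃]⁴−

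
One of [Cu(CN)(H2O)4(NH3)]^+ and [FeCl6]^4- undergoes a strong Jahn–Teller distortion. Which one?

[Cu(CN)(H2O)4(NH3)]^+: Each cyanide is −1; water is neutral; ammonia is neutral; balancing the +1 overall charge requires Cu(II). Group 11 minus oxidation state 2 gives a d⁹ configuration. The t₂g⁶e_g³ configuration has an unevenly filled e_g set; the Jahn–Teller theorem predicts a tetragonal distortion (typically axial elongation) to lift the degeneracy.
[FeCl6]^4-: Each chloride is −1; balancing the −4 overall charge requires Fe(II). Iron is a group-8 element; Fe(II) is therefore d⁶. Chloride is a weak-field ligand for a first-row metal, so the complex is high-spin. The d⁶ configuration leaves the e_g set evenly filled (or empty) — no strong Jahn–Teller driving force.

[Cu(CN)(H2O)4(NH3)]^+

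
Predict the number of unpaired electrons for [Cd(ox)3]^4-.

0

Each oxalate is −2; balancing the −4 overall charge requires Cd(II).
Cd sits in group 12, so the d-electron count is 12 − 2 = 10.
Counting donor atoms: 3×oxalate (bidentate) → 6 donors. Coordination number = 6.
In an octahedral field the d¹⁰ configuration is t₂g⁶e_g⁴, giving 0 unpaired electrons.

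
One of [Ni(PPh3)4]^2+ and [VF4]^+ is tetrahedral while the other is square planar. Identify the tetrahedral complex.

[VF4]^+

For [Ni(PPh3)4]^2+: Triphenylphosphine is neutral; balancing the +2 overall charge requires Ni(II). Ni sits in group 10, so the d-electron count is 10 − 2 = 8. Triphenylphosphine is a strong-field ligand (high in the spectrochemical series). A 3d d⁸ ion with strong-field ligands gains enough CFSE to favour square planar over tetrahedral. → square planar.
For [VF4]^+: Each fluoride is −1; balancing the +1 overall charge requires V(V). V sits in group 5, so the d-electron count is 5 − 5 = 0. A d⁰ ion has no crystal-field stabilisation preference between square planar and tetrahedral, so four ligands adopt the sterically favoured tetrahedral geometry. → tetrahedral.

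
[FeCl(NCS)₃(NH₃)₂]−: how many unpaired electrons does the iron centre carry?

Summing ligand charges against the −1 overall charge gives an oxidation state of +3 for iron.
Iron is a group-8 element; Fe(III) is therefore d⁵.
The spin state decides the count: Chloride and isothiocyanate are weak-field ligands for a first-row metal, so the complex is high-spin.
An octahedral high-spin d⁵ ion is t₂g³e_g², giving 5 unpaired electrons.

5 unpaired electrons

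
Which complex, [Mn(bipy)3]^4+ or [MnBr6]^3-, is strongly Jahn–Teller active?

[Mn(bipy)3]^4+: 2,2′-bipyridine is neutral; balancing the +4 overall charge requires Mn(IV). Group 7 minus oxidation state 4 gives a d³ configuration. The d³ configuration leaves the e_g set evenly filled (or empty) — no strong Jahn–Teller driving force.
[MnBr6]^3-: Summing ligand charges against the −3 overall charge gives an oxidation state of +3 for manganese. Manganese is a group-7 element; Mn(III) is therefore d⁴. Bromide is a weak-field ligand for a first-row metal, so the complex is high-spin. The t₂g³e_g¹ (high-spin) configuration has an unevenly filled e_g set; the Jahn–Teller theorem predicts a tetragonal distortion (typically axial elongation) to lift the degeneracy.

[MnBr6]^3-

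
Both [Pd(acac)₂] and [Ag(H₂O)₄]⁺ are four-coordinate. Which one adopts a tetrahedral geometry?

[Ag(H₂O)₄]⁺

For [Pd(acac)₂]: Ligand charges: each acetylacetonate is −1. With an overall charge of 0 the palladium centre must be in the +2 oxidation state. Group 10 minus oxidation state 2 gives a d⁸ configuration. A 4d d⁸ ion has a large crystal-field splitting; square planar leaves the high-energy d_{x²−y²} orbital empty and maximises CFSE. → square planar.
For [Ag(H₂O)₄]⁺: Summing ligand charges against the +1 overall charge gives an oxidation state of +1 for silver. Group 11 minus oxidation state 1 gives a d¹⁰ configuration. A d¹⁰ ion has no crystal-field stabilisation preference between square planar and tetrahedral, so four ligands adopt the sterically favoured tetrahedral geometry. → tetrahedral.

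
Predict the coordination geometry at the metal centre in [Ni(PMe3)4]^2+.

Summing ligand charges against the +2 overall charge gives an oxidation state of +2 for nickel.
Group 10 minus oxidation state 2 gives a d⁸ configuration.
Coordination number: 4.
Trimethylphosphine is a strong-field ligand (high in the spectrochemical series).
A 3d d⁸ ion with strong-field ligands gains enough CFSE to favour square planar over tetrahedral.

square planar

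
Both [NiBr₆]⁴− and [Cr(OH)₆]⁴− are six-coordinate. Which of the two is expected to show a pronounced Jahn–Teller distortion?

[NiBr₆]⁴−: Each bromide is −1; balancing the −4 overall charge requires Ni(II). Group 10 minus oxidation state 2 gives a d⁸ configuration. The d⁸ configuration leaves the e_g set evenly filled (or empty) — no strong Jahn–Teller driving force.
[Cr(OH)₆]⁴−: Each hydroxide is −1; balancing the −4 overall charge requires Cr(II). Chromium is a group-6 element; Cr(II) is therefore d⁴. Hydroxide is a weak-field ligand for a first-row metal, so the complex is high-spin. The t₂g³e_g¹ (high-spin) configuration has an unevenly filled e_g set; the Jahn–Teller theorem predicts a tetragonal distortion (typically axial elongation) to lift the degeneracy.

[Cr(OH)₆]⁴−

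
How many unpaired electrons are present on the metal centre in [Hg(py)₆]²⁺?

Summing ligand charges against the +2 overall charge gives an oxidation state of +2 for mercury.
Mercury is a group-12 element; Hg(II) is therefore d¹⁰.
In an octahedral field the d¹⁰ configuration is t₂g⁶e_g⁴, giving 0 unpaired electrons.

0 unpaired electrons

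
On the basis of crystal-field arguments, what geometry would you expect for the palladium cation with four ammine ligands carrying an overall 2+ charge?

Ammonia is neutral; balancing the +2 overall charge requires Pd(II).
Palladium is a group-10 element; Pd(II) is therefore d⁸.
Coordination number: 4.
A 4d d⁸ ion has a large crystal-field splitting; square planar leaves the high-energy d_{x²−y²} orbital empty and maximises CFSE.

square planar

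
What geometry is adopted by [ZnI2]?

linear

Each iodide is −1; balancing the 0 overall charge requires Zn(II).
Zn sits in group 12, so the d-electron count is 12 − 2 = 10.
With 2 monodentate ligands the coordination number is 2.
A d¹⁰ ion with only two ligands adopts a linear arrangement (sp hybridisation; no CFSE preference).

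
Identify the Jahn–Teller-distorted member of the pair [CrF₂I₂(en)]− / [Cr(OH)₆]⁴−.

[Cr(OH)₆]⁴−

[CrF₂I₂(en)]−: Summing ligand charges against the −1 overall charge gives an oxidation state of +3 for chromium. Cr sits in group 6, so the d-electron count is 6 − 3 = 3. The d³ configuration leaves the e_g set evenly filled (or empty) — no strong Jahn–Teller driving force.
[Cr(OH)₆]⁴−: Each hydroxide is −1; balancing the −4 overall charge requires Cr(II). Cr sits in group 6, so the d-electron count is 6 − 2 = 4. Hydroxide is a weak-field ligand for a first-row metal, so the complex is high-spin. The t₂g³e_g¹ (high-spin) configuration has an unevenly filled e_g set; the Jahn–Teller theorem predicts a tetragonal distortion (typically axial elongation) to lift the degeneracy.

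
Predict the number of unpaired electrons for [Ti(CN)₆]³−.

1

Each cyanide is −1; balancing the −3 overall charge requires Ti(III).
Titanium is a group-4 element; Ti(III) is therefore d¹.
In an octahedral field the d¹ configuration is t₂g¹e_g⁰ (only one arrangement possible), giving 1 unpaired electron.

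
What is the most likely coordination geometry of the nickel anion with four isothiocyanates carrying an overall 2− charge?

Each isothiocyanate is −1; balancing the −2 overall charge requires Ni(II).
Ni sits in group 10, so the d-electron count is 10 − 2 = 8.
With 4 monodentate ligands the coordination number is 4.
Isothiocyanate is a weak-field ligand.
With weak-field ligands the CFSE gain from square planar is small, so a 3d d⁸ ion takes the sterically preferred tetrahedral geometry.

tetrahedral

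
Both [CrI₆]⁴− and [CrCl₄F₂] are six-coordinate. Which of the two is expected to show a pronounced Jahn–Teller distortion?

[CrI₆]⁴−: Summing ligand charges against the −4 overall charge gives an oxidation state of +2 for chromium. Group 6 minus oxidation state 2 gives a d⁴ configuration. Iodide is a weak-field ligand for a first-row metal, so the complex is high-spin. The t₂g³e_g¹ (high-spin) configuration has an unevenly filled e_g set; the Jahn–Teller theorem predicts a tetragonal distortion (typically axial elongation) to lift the degeneracy.
[CrCl₄F₂]: Ligand charges: each chloride is −1; each fluoride is −1. With an overall charge of 0 the chromium centre must be in the +6 oxidation state. Cr sits in group 6, so the d-electron count is 6 − 6 = 0. The d⁰ configuration leaves the e_g set evenly filled (or empty) — no strong Jahn–Teller driving force.

[CrI₆]⁴−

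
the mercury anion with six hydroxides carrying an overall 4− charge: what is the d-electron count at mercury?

Summing ligand charges against the −4 overall charge gives an oxidation state of +2 for mercury.
Group 12 minus oxidation state 2 gives a d¹⁰ configuration.

d10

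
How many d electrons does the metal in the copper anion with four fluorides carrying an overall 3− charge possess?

d10

Each fluoride is −1; balancing the −3 overall charge requires Cu(I).
Copper is a group-11 element; Cu(I) is therefore d¹⁰.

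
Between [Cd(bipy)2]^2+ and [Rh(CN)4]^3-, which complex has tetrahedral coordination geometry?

[Cd(bipy)2]^2+

For [Cd(bipy)2]^2+: Summing ligand charges against the +2 overall charge gives an oxidation state of +2 for cadmium. Cadmium is a group-12 element; Cd(II) is therefore d¹⁰. A d¹⁰ ion has no crystal-field stabilisation preference between square planar and tetrahedral, so four ligands adopt the sterically favoured tetrahedral geometry. → tetrahedral.
For [Rh(CN)4]^3-: Ligand charges: each cyanide is −1. With an overall charge of −3 the rhodium centre must be in the +1 oxidation state. Group 9 minus oxidation state 1 gives a d⁸ configuration. A 4d d⁸ ion has a large crystal-field splitting; square planar leaves the high-energy d_{x²−y²} orbital empty and maximises CFSE. → square planar.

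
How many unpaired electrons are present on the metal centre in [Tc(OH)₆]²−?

3 unpaired electrons

Summing ligand charges against the −2 overall charge gives an oxidation state of +4 for technetium.
Technetium is a group-7 element; Tc(IV) is therefore d³.
In an octahedral field the d³ configuration is t₂g³e_g⁰ (only one arrangement possible), giving 3 unpaired electrons.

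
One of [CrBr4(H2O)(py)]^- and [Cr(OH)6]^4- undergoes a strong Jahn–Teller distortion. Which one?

[Cr(OH)6]^4-

[CrBr4(H2O)(py)]^-: Summing ligand charges against the −1 overall charge gives an oxidation state of +3 for chromium. Chromium is a group-6 element; Cr(III) is therefore d³. The d³ configuration leaves the e_g set evenly filled (or empty) — no strong Jahn–Teller driving force.
[Cr(OH)6]^4-: Each hydroxide is −1; balancing the −4 overall charge requires Cr(II). Cr sits in group 6, so the d-electron count is 6 − 2 = 4. Hydroxide is a weak-field ligand for a first-row metal, so the complex is high-spin. The t₂g³e_g¹ (high-spin) configuration has an unevenly filled e_g set; the Jahn–Teller theorem predicts a tetragonal distortion (typically axial elongation) to lift the degeneracy.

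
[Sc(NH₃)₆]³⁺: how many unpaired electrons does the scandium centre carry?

0 unpaired electrons

Ammonia is neutral; balancing the +3 overall charge requires Sc(III).
Scandium is a group-3 element; Sc(III) is therefore d⁰.
In an octahedral field the d⁰ configuration is t₂g⁰e_g⁰, giving 0 unpaired electrons.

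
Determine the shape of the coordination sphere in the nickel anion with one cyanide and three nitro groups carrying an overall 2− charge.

Each cyanide is −1; each nitro (N-bound nitrite) is −1; balancing the −2 overall charge requires Ni(II).
Group 10 minus oxidation state 2 gives a d⁸ configuration.
With 4 monodentate ligands the coordination number is 4.
Cyanide and nitro (N-bound nitrite) are strong-field ligands (high in the spectrochemical series).
A 3d d⁸ ion with strong-field ligands gains enough CFSE to favour square planar over tetrahedral.

square planar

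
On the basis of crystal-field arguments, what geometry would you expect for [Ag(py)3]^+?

Pyridine is neutral; balancing the +1 overall charge requires Ag(I).
Group 11 minus oxidation state 1 gives a d¹⁰ configuration.
Coordination number: 3.
Three ligands around a d¹⁰ centre minimise repulsion in a trigonal-planar arrangement.

trigonal planar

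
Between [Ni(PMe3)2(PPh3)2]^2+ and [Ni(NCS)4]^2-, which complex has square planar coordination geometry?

For [Ni(PMe3)2(PPh3)2]^2+: Trimethylphosphine is neutral; triphenylphosphine is neutral; balancing the +2 overall charge requires Ni(II). Nickel is a group-10 element; Ni(II) is therefore d⁸. Trimethylphosphine and triphenylphosphine are strong-field ligands (high in the spectrochemical series). A 3d d⁸ ion with strong-field ligands gains enough CFSE to favour square planar over tetrahedral. → square planar.
For [Ni(NCS)4]^2-: Ligand charges: each isothiocyanate is −1. With an overall charge of −2 the nickel centre must be in the +2 oxidation state. Nickel is a group-10 element; Ni(II) is therefore d⁸. Isothiocyanate is a weak-field ligand. With weak-field ligands the CFSE gain from square planar is small, so a 3d d⁸ ion takes the sterically preferred tetrahedral geometry. → tetrahedral.

[Ni(PMe3)2(PPh3)2]^2+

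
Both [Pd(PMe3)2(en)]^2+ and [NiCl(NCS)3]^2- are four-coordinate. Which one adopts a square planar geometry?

For [Pd(PMe3)2(en)]^2+: Ligand charges: trimethylphosphine is neutral; ethylenediamine is neutral. With an overall charge of +2 the palladium centre must be in the +2 oxidation state. Palladium is a group-10 element; Pd(II) is therefore d⁸. A 4d d⁸ ion has a large crystal-field splitting; square planar leaves the high-energy d_{x²−y²} orbital empty and maximises CFSE. → square planar.
For [NiCl(NCS)3]^2-: Ligand charges: each chloride is −1; each isothiocyanate is −1. With an overall charge of −2 the nickel centre must be in the +2 oxidation state. Nickel is a group-10 element; Ni(II) is therefore d⁸. Chloride and isothiocyanate are weak-field ligands. With weak-field ligands the CFSE gain from square planar is small, so a 3d d⁸ ion takes the sterically preferred tetrahedral geometry. → tetrahedral.

[Pd(PMe3)2(en)]^2+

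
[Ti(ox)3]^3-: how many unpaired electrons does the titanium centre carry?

1 unpaired electron

Ligand charges: each oxalate is −2. With an overall charge of −3 the titanium centre must be in the +3 oxidation state.
Group 4 minus oxidation state 3 gives a d¹ configuration.
Counting donor atoms: 3×oxalate (bidentate) → 6 donors. Coordination number = 6.
In an octahedral field the d¹ configuration is t₂g¹e_g⁰ (only one arrangement possible), giving 1 unpaired electron.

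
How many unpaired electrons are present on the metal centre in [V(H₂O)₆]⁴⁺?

1 unpaired electron

Ligand charges: water is neutral. With an overall charge of +4 the vanadium centre must be in the +4 oxidation state.
Group 5 minus oxidation state 4 gives a d¹ configuration.
In an octahedral field the d¹ configuration is t₂g¹e_g⁰ (only one arrangement possible), giving 1 unpaired electron.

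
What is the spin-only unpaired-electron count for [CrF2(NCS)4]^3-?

Ligand charges: each fluoride is −1; each isothiocyanate is −1. With an overall charge of −3 the chromium centre must be in the +3 oxidation state.
Group 6 minus oxidation state 3 gives a d³ configuration.
In an octahedral field the d³ configuration is t₂g³e_g⁰ (only one arrangement possible), giving 3 unpaired electrons.

3 unpaired electrons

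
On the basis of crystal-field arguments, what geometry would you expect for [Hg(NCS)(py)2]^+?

trigonal planar

Summing ligand charges against the +1 overall charge gives an oxidation state of +2 for mercury.
Group 12 minus oxidation state 2 gives a d¹⁰ configuration.
With 3 monodentate ligands the coordination number is 3.
Three ligands around a d¹⁰ centre minimise repulsion in a trigonal-planar arrangement.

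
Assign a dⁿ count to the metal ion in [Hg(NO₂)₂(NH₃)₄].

d¹⁰

Summing ligand charges against the 0 overall charge gives an oxidation state of +2 for mercury.
Hg sits in group 12, so the d-electron count is 12 − 2 = 10.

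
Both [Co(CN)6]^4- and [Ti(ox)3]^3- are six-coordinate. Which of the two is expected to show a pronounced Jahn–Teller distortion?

[Co(CN)6]^4-

[Co(CN)6]^4-: Each cyanide is −1; balancing the −4 overall charge requires Co(II). Group 9 minus oxidation state 2 gives a d⁷ configuration. Cyanide is a strong-field ligand (high in the spectrochemical series) for a first-row metal, so the complex is low-spin. The t₂g⁶e_g¹ (low-spin) configuration has an unevenly filled e_g set; the Jahn–Teller theorem predicts a tetragonal distortion (typically axial elongation) to lift the degeneracy.
[Ti(ox)3]^3-: Summing ligand charges against the −3 overall charge gives an oxidation state of +3 for titanium. Titanium is a group-4 element; Ti(III) is therefore d¹. The d¹ configuration leaves the e_g set evenly filled (or empty) — no strong Jahn–Teller driving force.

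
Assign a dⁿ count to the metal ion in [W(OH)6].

Each hydroxide is −1; balancing the 0 overall charge requires W(VI).
Tungsten is a group-6 element; W(VI) is therefore d⁰.

d0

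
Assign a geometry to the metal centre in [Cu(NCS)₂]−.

Summing ligand charges against the −1 overall charge gives an oxidation state of +1 for copper.
Group 11 minus oxidation state 1 gives a d¹⁰ configuration.
With 2 monodentate ligands the coordination number is 2.
A d¹⁰ ion with only two ligands adopts a linear arrangement (sp hybridisation; no CFSE preference).

linear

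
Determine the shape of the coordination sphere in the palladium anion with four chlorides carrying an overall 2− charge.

square planar

Each chloride is −1; balancing the −2 overall charge requires Pd(II).
Palladium is a group-10 element; Pd(II) is therefore d⁸.
With 4 monodentate ligands the coordination number is 4.
A 4d d⁸ ion has a large crystal-field splitting; square planar leaves the high-energy d_{x²−y²} orbital empty and maximises CFSE.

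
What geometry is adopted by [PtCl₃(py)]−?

Summing ligand charges against the −1 overall charge gives an oxidation state of +2 for platinum.
Pt sits in group 10, so the d-electron count is 10 − 2 = 8.
Coordination number: 4.
A 5d d⁸ ion has a large crystal-field splitting; square planar leaves the high-energy d_{x²−y²} orbital empty and maximises CFSE.

square planar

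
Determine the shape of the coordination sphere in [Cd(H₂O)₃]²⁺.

Ligand charges: water is neutral. With an overall charge of +2 the cadmium centre must be in the +2 oxidation state.
Group 12 minus oxidation state 2 gives a d¹⁰ configuration.
With 3 monodentate ligands the coordination number is 3.
Three ligands around a d¹⁰ centre minimise repulsion in a trigonal-planar arrangement.

trigonal planar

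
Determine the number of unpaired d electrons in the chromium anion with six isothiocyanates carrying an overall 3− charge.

3 unpaired electrons

Ligand charges: each isothiocyanate is −1. With an overall charge of −3 the chromium centre must be in the +3 oxidation state.
Group 6 minus oxidation state 3 gives a d³ configuration.
In an octahedral field the d³ configuration is t₂g³e_g⁰ (only one arrangement possible), giving 3 unpaired electrons.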